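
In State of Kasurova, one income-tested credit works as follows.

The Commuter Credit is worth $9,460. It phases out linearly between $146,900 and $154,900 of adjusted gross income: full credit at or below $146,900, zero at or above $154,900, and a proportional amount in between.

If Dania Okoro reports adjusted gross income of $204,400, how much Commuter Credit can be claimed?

Commuter Credit: $204,400 is at or above $154,900, so the credit is $0.

$0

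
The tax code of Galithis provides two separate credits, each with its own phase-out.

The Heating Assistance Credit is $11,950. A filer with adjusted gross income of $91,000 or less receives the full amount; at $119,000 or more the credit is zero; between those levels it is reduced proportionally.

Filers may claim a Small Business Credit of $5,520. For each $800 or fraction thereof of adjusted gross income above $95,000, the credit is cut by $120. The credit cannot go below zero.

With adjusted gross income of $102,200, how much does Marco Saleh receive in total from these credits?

$11,610

Heating Assistance Credit: $102,200 is $11,200 into a $28,000 phase-out range, leaving 16,800/28,000 of the credit: $11,950 × 16,800/28,000 = $7,170.
Small Business Credit: income exceeds $95,000 by $7,200, which is 9 full-or-partial $800 increments; reduction = 9 × $120 = $1,080, leaving $4,440.
Total: $7,170 + $4,440 = $11,610.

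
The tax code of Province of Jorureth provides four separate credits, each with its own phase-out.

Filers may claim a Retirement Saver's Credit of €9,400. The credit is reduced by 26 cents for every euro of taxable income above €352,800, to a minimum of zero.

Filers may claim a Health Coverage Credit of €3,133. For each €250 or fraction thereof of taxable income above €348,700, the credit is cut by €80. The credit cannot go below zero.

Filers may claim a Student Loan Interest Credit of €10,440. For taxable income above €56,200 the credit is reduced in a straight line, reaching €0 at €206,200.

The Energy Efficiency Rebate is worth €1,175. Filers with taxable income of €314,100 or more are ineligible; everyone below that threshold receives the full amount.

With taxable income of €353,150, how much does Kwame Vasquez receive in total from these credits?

€11,002

Retirement Saver's Credit: 26% of the €350 excess over €352,800 is €91; credit = €9,400 − €91 = €9,309.
Health Coverage Credit: income exceeds €348,700 by €4,450, which is 18 full-or-partial €250 increments; reduction = 18 × €80 = €1,440, leaving €1,693.
Student Loan Interest Credit: €353,150 is at or above €206,200, so the credit is €0.
Energy Efficiency Rebate: €353,150 meets or exceeds the €314,100 cutoff, so the credit is €0.
Total: €9,309 + €1,693 + €0 + €0 = €11,002.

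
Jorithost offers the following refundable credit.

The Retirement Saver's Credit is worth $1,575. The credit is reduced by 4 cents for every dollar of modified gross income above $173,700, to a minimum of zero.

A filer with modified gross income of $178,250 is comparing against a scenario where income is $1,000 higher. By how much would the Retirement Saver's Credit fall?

$40

At $178,250 — 4% of the $4,550 excess over $173,700 is $182; credit = $1,575 − $182 = $1,393.
At $179,250 — 4% of the $5,550 excess over $173,700 is $222; credit = $1,575 − $222 = $1,353.
Lost: $1,393 − $1,353 = $40.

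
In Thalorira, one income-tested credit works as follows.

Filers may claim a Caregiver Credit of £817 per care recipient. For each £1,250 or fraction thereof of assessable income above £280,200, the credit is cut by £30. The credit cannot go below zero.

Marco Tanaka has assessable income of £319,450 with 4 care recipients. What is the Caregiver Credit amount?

£2,308

Caregiver Credit: base = 4 × £817 = £3,268. income exceeds £280,200 by £39,250, which is 32 full-or-partial £1,250 increments; reduction = 32 × £30 = £960, leaving £2,308.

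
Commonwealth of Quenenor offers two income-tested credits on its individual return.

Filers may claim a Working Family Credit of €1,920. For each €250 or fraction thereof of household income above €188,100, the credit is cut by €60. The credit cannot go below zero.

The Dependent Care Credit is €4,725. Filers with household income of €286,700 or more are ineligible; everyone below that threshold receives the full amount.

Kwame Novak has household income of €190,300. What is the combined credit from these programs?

€6,105

Working Family Credit: income exceeds €188,100 by €2,200, which is 9 full-or-partial €250 increments; reduction = 9 × €60 = €540, leaving €1,380.
Dependent Care Credit: €190,300 is below the €286,700 cutoff, so the full €4,725 applies.
Total: €1,380 + €4,725 = €6,105.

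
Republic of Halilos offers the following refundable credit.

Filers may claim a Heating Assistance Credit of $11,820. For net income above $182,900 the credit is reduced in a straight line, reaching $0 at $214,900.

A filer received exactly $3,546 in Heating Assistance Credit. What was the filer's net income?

$3,546 is 3,546/11,820 of the full $11,820, so 8,274/11,820 of the $32,000 range has been used: income = $182,900 + $32,000 × 8,274/11,820 = $205,300.

$205,300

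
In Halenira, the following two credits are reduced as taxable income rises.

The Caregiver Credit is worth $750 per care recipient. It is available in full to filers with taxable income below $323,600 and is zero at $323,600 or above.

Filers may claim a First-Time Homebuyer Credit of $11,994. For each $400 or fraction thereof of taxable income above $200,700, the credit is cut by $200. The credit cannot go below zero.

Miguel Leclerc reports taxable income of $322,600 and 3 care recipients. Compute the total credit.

Caregiver Credit: base = 3 × $750 = $2,250. $322,600 is below the $323,600 cutoff, so the full $2,250 applies.
First-Time Homebuyer Credit: income exceeds $200,700 by $121,900 → 305 increments × $200 = $61,000 ≥ base, so the credit is $0.
Total: $2,250 + $0 = $2,250.

$2,250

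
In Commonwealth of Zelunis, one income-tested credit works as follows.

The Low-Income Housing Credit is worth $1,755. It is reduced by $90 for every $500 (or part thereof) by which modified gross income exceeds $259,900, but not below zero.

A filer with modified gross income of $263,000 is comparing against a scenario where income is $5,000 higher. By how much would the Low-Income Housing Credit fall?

$900

At $263,000 — income exceeds $259,900 by $3,100, which is 7 full-or-partial $500 increments; reduction = 7 × $90 = $630, leaving $1,125.
At $268,000 — income exceeds $259,900 by $8,100, which is 17 full-or-partial $500 increments; reduction = 17 × $90 = $1,530, leaving $225.
Lost: $1,125 − $225 = $900.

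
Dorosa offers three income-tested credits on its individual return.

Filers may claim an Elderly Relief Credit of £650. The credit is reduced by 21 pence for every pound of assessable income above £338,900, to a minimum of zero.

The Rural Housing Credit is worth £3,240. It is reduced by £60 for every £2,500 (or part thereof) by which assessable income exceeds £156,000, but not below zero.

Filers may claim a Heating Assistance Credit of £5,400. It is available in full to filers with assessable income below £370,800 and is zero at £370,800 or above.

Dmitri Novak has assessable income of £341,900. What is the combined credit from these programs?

Elderly Relief Credit: 21% of the £3,000 excess over £338,900 is £630; credit = £650 − £630 = £20.
Rural Housing Credit: income exceeds £156,000 by £185,900 → 75 increments × £60 = £4,500 ≥ base, so the credit is £0.
Heating Assistance Credit: £341,900 is below the £370,800 cutoff, so the full £5,400 applies.
Total: £20 + £0 + £5,400 = £5,420.

£5,420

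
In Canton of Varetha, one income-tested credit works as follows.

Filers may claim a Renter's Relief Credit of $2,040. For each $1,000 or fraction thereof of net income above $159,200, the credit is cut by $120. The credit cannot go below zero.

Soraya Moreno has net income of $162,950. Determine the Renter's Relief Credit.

Renter's Relief Credit: income exceeds $159,200 by $3,750, which is 4 full-or-partial $1,000 increments; reduction = 4 × $120 = $480, leaving $1,560.

$1,560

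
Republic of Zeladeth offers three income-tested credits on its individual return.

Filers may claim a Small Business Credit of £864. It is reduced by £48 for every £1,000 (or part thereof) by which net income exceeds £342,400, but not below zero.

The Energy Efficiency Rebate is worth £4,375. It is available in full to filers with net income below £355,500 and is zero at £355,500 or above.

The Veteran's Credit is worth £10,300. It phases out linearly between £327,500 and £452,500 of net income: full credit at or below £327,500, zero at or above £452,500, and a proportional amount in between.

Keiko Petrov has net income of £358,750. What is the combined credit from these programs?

£7,773

Small Business Credit: income exceeds £342,400 by £16,350, which is 17 full-or-partial £1,000 increments; reduction = 17 × £48 = £816, leaving £48.
Energy Efficiency Rebate: £358,750 meets or exceeds the £355,500 cutoff, so the credit is £0.
Veteran's Credit: £358,750 is £31,250 into a £125,000 phase-out range, leaving 93,750/125,000 of the credit: £10,300 × 93,750/125,000 = £7,725.
Total: £48 + £0 + £7,725 = £7,773.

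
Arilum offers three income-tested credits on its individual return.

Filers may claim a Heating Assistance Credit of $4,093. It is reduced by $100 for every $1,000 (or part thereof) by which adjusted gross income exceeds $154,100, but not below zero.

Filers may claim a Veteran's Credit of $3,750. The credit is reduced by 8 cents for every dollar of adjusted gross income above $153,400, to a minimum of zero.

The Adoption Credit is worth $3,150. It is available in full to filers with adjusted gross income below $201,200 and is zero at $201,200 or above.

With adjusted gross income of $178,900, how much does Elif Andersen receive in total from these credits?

Heating Assistance Credit: income exceeds $154,100 by $24,800, which is 25 full-or-partial $1,000 increments; reduction = 25 × $100 = $2,500, leaving $1,593.
Veteran's Credit: 8% of the $25,500 excess over $153,400 is $2,040; credit = $3,750 − $2,040 = $1,710.
Adoption Credit: $178,900 is below the $201,200 cutoff, so the full $3,150 applies.
Total: $1,593 + $1,710 + $3,150 = $6,453.

$6,453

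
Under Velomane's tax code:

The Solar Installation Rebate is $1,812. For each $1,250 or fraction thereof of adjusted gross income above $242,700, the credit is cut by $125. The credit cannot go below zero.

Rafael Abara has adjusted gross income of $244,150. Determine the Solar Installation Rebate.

$1,562

Solar Installation Rebate: income exceeds $242,700 by $1,450, which is 2 full-or-partial $1,250 increments; reduction = 2 × $125 = $250, leaving $1,562.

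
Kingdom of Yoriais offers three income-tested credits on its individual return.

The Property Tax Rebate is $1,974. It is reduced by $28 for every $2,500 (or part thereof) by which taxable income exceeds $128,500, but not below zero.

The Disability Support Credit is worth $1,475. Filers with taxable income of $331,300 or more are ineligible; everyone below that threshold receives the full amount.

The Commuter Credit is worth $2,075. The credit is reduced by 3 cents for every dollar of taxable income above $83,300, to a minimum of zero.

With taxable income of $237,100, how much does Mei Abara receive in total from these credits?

Property Tax Rebate: income exceeds $128,500 by $108,600, which is 44 full-or-partial $2,500 increments; reduction = 44 × $28 = $1,232, leaving $742.
Disability Support Credit: $237,100 is below the $331,300 cutoff, so the full $1,475 applies.
Commuter Credit: 3% of the $153,800 excess over $83,300 is $4,614 ≥ base, so the credit is $0.
Total: $742 + $1,475 + $0 = $2,217.

$2,217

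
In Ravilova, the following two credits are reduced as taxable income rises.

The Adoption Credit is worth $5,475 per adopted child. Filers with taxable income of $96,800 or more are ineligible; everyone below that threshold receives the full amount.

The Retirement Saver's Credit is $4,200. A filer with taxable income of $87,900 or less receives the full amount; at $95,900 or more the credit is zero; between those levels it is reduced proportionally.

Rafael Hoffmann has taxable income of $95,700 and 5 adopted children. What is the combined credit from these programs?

$27,480

Adoption Credit: base = 5 × $5,475 = $27,375. $95,700 is below the $96,800 cutoff, so the full $27,375 applies.
Retirement Saver's Credit: $95,700 is $7,800 into a $8,000 phase-out range, leaving 200/8,000 of the credit: $4,200 × 200/8,000 = $105.
Total: $27,375 + $105 = $27,480.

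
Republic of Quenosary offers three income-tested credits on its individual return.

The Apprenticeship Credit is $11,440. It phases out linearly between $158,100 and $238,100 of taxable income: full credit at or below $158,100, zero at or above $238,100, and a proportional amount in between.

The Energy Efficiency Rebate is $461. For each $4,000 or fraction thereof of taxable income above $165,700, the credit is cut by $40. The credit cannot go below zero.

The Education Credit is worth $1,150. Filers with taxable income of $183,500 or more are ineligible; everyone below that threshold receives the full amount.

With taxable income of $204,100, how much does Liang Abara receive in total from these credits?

$4,923

Apprenticeship Credit: $204,100 is $46,000 into a $80,000 phase-out range, leaving 34,000/80,000 of the credit: $11,440 × 34,000/80,000 = $4,862.
Energy Efficiency Rebate: income exceeds $165,700 by $38,400, which is 10 full-or-partial $4,000 increments; reduction = 10 × $40 = $400, leaving $61.
Education Credit: $204,100 meets or exceeds the $183,500 cutoff, so the credit is $0.
Total: $4,862 + $61 + $0 = $4,923.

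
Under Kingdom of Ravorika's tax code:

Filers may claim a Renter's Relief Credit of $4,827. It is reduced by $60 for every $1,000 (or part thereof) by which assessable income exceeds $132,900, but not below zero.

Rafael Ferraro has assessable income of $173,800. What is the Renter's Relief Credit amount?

$2,367

Renter's Relief Credit: income exceeds $132,900 by $40,900, which is 41 full-or-partial $1,000 increments; reduction = 41 × $60 = $2,460, leaving $2,367.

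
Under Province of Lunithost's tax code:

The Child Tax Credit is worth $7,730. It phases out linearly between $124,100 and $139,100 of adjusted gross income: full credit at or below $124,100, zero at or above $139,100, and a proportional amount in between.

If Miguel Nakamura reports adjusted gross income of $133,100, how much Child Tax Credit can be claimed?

$3,092

Child Tax Credit: $133,100 is $9,000 into a $15,000 phase-out range, leaving 6,000/15,000 of the credit: $7,730 × 6,000/15,000 = $3,092.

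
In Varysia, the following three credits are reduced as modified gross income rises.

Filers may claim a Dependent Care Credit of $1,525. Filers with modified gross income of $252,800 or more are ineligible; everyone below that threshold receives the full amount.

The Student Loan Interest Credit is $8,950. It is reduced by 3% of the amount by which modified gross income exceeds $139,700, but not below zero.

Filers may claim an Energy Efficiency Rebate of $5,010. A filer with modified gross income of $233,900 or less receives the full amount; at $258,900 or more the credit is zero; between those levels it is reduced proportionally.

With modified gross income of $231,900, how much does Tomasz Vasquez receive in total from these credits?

Dependent Care Credit: $231,900 is below the $252,800 cutoff, so the full $1,525 applies.
Student Loan Interest Credit: 3% of the $92,200 excess over $139,700 is $2,766; credit = $8,950 − $2,766 = $6,184.
Energy Efficiency Rebate: $231,900 is at or below the $233,900 threshold, so the full $5,010 applies.
Total: $1,525 + $6,184 + $5,010 = $12,719.

$12,719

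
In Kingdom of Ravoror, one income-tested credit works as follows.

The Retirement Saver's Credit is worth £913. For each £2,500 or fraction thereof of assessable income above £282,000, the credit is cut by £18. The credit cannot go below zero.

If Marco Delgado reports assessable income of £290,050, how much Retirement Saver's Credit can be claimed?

£841

Retirement Saver's Credit: income exceeds £282,000 by £8,050, which is 4 full-or-partial £2,500 increments; reduction = 4 × £18 = £72, leaving £841.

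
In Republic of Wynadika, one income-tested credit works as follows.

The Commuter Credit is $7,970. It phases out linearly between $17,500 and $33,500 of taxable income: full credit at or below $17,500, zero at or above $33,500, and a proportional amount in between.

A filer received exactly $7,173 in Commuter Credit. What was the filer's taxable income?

$7,173 is 7,173/7,970 of the full $7,970, so 797/7,970 of the $16,000 range has been used: income = $17,500 + $16,000 × 797/7,970 = $19,100.

$19,100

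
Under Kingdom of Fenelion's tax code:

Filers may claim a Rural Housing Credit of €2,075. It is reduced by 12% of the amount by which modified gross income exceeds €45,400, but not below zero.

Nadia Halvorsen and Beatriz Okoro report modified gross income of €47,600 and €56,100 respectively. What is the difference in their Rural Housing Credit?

€1,020

Nadia (€47,600): Rural Housing Credit: 12% of the €2,200 excess over €45,400 is €264; credit = €2,075 − €264 = €1,811.
Beatriz (€56,100): Rural Housing Credit: 12% of the €10,700 excess over €45,400 is €1,284; credit = €2,075 − €1,284 = €791.
Difference: |€1,811 − €791| = €1,020.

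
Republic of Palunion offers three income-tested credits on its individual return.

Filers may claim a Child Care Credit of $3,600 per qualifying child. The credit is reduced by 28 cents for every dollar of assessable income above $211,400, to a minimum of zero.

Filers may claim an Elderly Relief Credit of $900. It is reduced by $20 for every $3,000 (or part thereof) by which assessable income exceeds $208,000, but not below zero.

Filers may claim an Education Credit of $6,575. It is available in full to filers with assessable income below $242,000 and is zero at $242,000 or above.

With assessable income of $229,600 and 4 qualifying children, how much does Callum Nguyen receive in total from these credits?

Child Care Credit: base = 4 × $3,600 = $14,400. 28% of the $18,200 excess over $211,400 is $5,096; credit = $14,400 − $5,096 = $9,304.
Elderly Relief Credit: income exceeds $208,000 by $21,600, which is 8 full-or-partial $3,000 increments; reduction = 8 × $20 = $160, leaving $740.
Education Credit: $229,600 is below the $242,000 cutoff, so the full $6,575 applies.
Total: $9,304 + $740 + $6,575 = $16,619.

$16,619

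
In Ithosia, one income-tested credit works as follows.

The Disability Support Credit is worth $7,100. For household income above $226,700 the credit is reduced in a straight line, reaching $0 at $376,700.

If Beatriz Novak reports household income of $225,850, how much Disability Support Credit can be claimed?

$7,100

Disability Support Credit: $225,850 is at or below the $226,700 threshold, so the full $7,100 applies.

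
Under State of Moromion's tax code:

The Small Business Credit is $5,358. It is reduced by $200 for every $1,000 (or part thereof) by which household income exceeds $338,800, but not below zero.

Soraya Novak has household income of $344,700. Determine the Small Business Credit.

Small Business Credit: income exceeds $338,800 by $5,900, which is 6 full-or-partial $1,000 increments; reduction = 6 × $200 = $1,200, leaving $4,158.

$4,158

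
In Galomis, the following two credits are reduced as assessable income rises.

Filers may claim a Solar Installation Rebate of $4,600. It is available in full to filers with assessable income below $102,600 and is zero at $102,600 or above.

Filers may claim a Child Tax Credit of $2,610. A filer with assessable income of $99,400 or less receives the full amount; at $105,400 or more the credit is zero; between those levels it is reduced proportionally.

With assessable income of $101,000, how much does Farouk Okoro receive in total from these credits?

$6,514

Solar Installation Rebate: $101,000 is below the $102,600 cutoff, so the full $4,600 applies.
Child Tax Credit: $101,000 is $1,600 into a $6,000 phase-out range, leaving 4,400/6,000 of the credit: $2,610 × 4,400/6,000 = $1,914.
Total: $4,600 + $1,914 = $6,514.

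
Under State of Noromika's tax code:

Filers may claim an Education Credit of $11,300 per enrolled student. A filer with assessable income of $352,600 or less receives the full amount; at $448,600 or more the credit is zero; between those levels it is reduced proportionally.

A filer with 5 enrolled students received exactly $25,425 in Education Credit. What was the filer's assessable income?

$405,400

Full credit = 5 × $11,300 = $56,500.
$25,425 is 25,425/56,500 of the full $56,500, so 31,075/56,500 of the $96,000 range has been used: income = $352,600 + $96,000 × 31,075/56,500 = $405,400.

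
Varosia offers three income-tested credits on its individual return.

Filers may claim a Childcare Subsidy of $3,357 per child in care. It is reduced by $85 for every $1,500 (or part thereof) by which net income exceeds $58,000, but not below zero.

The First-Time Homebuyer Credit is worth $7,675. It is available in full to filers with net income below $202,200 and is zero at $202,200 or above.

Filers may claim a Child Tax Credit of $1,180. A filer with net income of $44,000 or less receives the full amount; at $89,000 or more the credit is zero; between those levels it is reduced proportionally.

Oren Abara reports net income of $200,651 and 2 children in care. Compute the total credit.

Childcare Subsidy: base = 2 × $3,357 = $6,714. income exceeds $58,000 by $142,651 → 96 increments × $85 = $8,160 ≥ base, so the credit is $0.
First-Time Homebuyer Credit: $200,651 is below the $202,200 cutoff, so the full $7,675 applies.
Child Tax Credit: $200,651 is at or above $89,000, so the credit is $0.
Total: $0 + $7,675 + $0 = $7,675.

$7,675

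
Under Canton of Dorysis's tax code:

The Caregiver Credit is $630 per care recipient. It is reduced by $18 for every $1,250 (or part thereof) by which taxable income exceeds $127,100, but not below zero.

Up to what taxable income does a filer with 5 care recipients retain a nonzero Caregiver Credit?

Full credit = 5 × $630 = $3,150.
After 174 increments the reduction is 174 × $18 = $3,132, leaving $18; one more increment wipes it out. Increment 174 ends at excess 174 × $1,250 = $217,500, so the highest qualifying income is $127,100 + $217,500 = $344,600.

$344,600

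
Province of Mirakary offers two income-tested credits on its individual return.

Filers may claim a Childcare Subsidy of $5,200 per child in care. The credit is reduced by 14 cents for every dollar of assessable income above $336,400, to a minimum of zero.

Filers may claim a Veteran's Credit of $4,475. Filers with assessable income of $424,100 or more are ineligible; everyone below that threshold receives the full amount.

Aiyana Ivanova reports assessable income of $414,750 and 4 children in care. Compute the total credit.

$14,306

Childcare Subsidy: base = 4 × $5,200 = $20,800. 14% of the $78,350 excess over $336,400 is $10,969; credit = $20,800 − $10,969 = $9,831.
Veteran's Credit: $414,750 is below the $424,100 cutoff, so the full $4,475 applies.
Total: $9,831 + $4,475 = $14,306.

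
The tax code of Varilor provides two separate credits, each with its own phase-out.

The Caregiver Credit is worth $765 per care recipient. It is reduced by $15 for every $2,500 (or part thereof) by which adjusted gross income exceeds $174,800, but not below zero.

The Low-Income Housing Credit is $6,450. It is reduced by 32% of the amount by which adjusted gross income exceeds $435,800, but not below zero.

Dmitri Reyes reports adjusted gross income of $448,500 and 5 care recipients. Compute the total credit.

Caregiver Credit: base = 5 × $765 = $3,825. income exceeds $174,800 by $273,700, which is 110 full-or-partial $2,500 increments; reduction = 110 × $15 = $1,650, leaving $2,175.
Low-Income Housing Credit: 32% of the $12,700 excess over $435,800 is $4,064; credit = $6,450 − $4,064 = $2,386.
Total: $2,175 + $2,386 = $4,561.

$4,561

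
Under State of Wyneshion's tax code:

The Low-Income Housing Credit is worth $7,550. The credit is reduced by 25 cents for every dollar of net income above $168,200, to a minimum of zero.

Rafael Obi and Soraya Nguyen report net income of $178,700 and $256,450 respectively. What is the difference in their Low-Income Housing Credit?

Rafael ($178,700): Low-Income Housing Credit: 25% of the $10,500 excess over $168,200 is $2,625; credit = $7,550 − $2,625 = $4,925.
Soraya ($256,450): Low-Income Housing Credit: 25% of the $88,250 excess over $168,200 is $22,062.50 ≥ base, so the credit is $0.
Difference: |$4,925 − $0| = $4,925.

$4,925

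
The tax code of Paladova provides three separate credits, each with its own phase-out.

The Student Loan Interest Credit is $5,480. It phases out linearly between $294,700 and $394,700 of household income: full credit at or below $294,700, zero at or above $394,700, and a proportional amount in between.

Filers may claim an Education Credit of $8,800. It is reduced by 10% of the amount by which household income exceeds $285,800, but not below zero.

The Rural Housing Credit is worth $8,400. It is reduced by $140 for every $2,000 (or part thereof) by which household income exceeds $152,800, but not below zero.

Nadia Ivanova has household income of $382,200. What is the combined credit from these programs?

$685

Student Loan Interest Credit: $382,200 is $87,500 into a $100,000 phase-out range, leaving 12,500/100,000 of the credit: $5,480 × 12,500/100,000 = $685.
Education Credit: 10% of the $96,400 excess over $285,800 is $9,640 ≥ base, so the credit is $0.
Rural Housing Credit: income exceeds $152,800 by $229,400 → 115 increments × $140 = $16,100 ≥ base, so the credit is $0.
Total: $685 + $0 + $0 = $685.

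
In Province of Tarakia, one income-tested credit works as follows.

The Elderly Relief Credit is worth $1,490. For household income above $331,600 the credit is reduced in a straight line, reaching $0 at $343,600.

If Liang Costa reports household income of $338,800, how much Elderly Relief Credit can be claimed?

$596

Elderly Relief Credit: $338,800 is $7,200 into a $12,000 phase-out range, leaving 4,800/12,000 of the credit: $1,490 × 4,800/12,000 = $596.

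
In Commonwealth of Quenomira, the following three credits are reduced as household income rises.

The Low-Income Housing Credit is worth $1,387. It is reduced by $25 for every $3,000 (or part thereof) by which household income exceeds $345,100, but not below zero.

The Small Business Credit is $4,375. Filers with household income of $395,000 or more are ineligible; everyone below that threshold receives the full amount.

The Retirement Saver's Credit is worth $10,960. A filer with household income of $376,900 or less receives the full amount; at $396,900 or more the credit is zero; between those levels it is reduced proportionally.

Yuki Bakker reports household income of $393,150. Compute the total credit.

Low-Income Housing Credit: income exceeds $345,100 by $48,050, which is 17 full-or-partial $3,000 increments; reduction = 17 × $25 = $425, leaving $962.
Small Business Credit: $393,150 is below the $395,000 cutoff, so the full $4,375 applies.
Retirement Saver's Credit: $393,150 is $16,250 into a $20,000 phase-out range, leaving 3,750/20,000 of the credit: $10,960 × 3,750/20,000 = $2,055.
Total: $962 + $4,375 + $2,055 = $7,392.

$7,392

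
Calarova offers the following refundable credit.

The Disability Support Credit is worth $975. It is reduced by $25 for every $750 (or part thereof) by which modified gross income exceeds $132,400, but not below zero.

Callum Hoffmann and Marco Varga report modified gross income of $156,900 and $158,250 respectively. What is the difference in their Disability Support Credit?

Callum ($156,900): Disability Support Credit: income exceeds $132,400 by $24,500, which is 33 full-or-partial $750 increments; reduction = 33 × $25 = $825, leaving $150.
Marco ($158,250): Disability Support Credit: income exceeds $132,400 by $25,850, which is 35 full-or-partial $750 increments; reduction = 35 × $25 = $875, leaving $100.
Difference: |$150 − $100| = $50.

$50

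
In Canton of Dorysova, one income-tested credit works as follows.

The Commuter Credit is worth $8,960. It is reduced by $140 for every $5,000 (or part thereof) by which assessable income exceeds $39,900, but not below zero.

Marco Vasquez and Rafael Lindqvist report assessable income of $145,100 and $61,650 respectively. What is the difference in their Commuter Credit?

Marco ($145,100): Commuter Credit: income exceeds $39,900 by $105,200, which is 22 full-or-partial $5,000 increments; reduction = 22 × $140 = $3,080, leaving $5,880.
Rafael ($61,650): Commuter Credit: income exceeds $39,900 by $21,750, which is 5 full-or-partial $5,000 increments; reduction = 5 × $140 = $700, leaving $8,260.
Difference: |$5,880 − $8,260| = $2,380.

$2,380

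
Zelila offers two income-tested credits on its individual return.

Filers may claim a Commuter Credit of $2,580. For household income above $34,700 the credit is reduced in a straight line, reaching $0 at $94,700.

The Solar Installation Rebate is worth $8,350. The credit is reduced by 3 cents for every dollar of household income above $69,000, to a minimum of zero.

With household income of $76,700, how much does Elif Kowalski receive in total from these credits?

$8,893

Commuter Credit: $76,700 is $42,000 into a $60,000 phase-out range, leaving 18,000/60,000 of the credit: $2,580 × 18,000/60,000 = $774.
Solar Installation Rebate: 3% of the $7,700 excess over $69,000 is $231; credit = $8,350 − $231 = $8,119.
Total: $774 + $8,119 = $8,893.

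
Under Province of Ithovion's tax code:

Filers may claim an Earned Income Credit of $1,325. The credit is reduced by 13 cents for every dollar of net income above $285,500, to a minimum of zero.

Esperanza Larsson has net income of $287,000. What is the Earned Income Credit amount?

$1,130

Earned Income Credit: 13% of the $1,500 excess over $285,500 is $195; credit = $1,325 − $195 = $1,130.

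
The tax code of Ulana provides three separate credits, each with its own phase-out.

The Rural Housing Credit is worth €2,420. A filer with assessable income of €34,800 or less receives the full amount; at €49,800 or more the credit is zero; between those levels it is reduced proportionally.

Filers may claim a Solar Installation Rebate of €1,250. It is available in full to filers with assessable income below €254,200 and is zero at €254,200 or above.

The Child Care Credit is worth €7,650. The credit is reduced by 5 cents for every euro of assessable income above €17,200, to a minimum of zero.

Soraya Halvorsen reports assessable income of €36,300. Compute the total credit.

€10,123

Rural Housing Credit: €36,300 is €1,500 into a €15,000 phase-out range, leaving 13,500/15,000 of the credit: €2,420 × 13,500/15,000 = €2,178.
Solar Installation Rebate: €36,300 is below the €254,200 cutoff, so the full €1,250 applies.
Child Care Credit: 5% of the €19,100 excess over €17,200 is €955; credit = €7,650 − €955 = €6,695.
Total: €2,178 + €1,250 + €6,695 = €10,123.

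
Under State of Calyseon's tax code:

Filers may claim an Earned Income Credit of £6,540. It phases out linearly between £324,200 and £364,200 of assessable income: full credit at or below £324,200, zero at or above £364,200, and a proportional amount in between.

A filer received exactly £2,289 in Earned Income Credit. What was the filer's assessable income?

£2,289 is 2,289/6,540 of the full £6,540, so 4,251/6,540 of the £40,000 range has been used: income = £324,200 + £40,000 × 4,251/6,540 = £350,200.

£350,200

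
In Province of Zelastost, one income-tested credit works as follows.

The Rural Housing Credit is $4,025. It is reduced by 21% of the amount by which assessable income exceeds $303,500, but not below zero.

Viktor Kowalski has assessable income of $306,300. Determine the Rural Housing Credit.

Rural Housing Credit: 21% of the $2,800 excess over $303,500 is $588; credit = $4,025 − $588 = $3,437.

$3,437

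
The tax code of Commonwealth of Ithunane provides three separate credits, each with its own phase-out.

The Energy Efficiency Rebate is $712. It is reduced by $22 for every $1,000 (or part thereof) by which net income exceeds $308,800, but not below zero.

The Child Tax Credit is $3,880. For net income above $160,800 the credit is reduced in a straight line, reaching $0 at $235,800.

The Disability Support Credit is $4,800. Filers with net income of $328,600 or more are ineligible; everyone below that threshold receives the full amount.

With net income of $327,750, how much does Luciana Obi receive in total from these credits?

$5,094

Energy Efficiency Rebate: income exceeds $308,800 by $18,950, which is 19 full-or-partial $1,000 increments; reduction = 19 × $22 = $418, leaving $294.
Child Tax Credit: $327,750 is at or above $235,800, so the credit is $0.
Disability Support Credit: $327,750 is below the $328,600 cutoff, so the full $4,800 applies.
Total: $294 + $0 + $4,800 = $5,094.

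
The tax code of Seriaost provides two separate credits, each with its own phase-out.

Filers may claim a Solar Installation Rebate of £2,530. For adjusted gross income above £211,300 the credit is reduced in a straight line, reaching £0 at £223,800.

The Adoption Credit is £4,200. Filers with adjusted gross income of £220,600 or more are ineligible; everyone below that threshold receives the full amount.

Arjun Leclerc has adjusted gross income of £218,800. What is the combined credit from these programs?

£5,212

Solar Installation Rebate: £218,800 is £7,500 into a £12,500 phase-out range, leaving 5,000/12,500 of the credit: £2,530 × 5,000/12,500 = £1,012.
Adoption Credit: £218,800 is below the £220,600 cutoff, so the full £4,200 applies.
Total: £1,012 + £4,200 = £5,212.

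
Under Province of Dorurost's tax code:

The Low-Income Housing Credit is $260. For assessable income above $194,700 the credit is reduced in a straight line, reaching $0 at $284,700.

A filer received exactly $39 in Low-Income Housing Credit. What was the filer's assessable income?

$39 is 39/260 of the full $260, so 221/260 of the $90,000 range has been used: income = $194,700 + $90,000 × 221/260 = $271,200.

$271,200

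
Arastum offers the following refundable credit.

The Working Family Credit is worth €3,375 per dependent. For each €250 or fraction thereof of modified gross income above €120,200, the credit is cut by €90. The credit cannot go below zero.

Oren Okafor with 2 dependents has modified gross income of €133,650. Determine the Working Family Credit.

Working Family Credit: base = 2 × €3,375 = €6,750. income exceeds €120,200 by €13,450, which is 54 full-or-partial €250 increments; reduction = 54 × €90 = €4,860, leaving €1,890.

€1,890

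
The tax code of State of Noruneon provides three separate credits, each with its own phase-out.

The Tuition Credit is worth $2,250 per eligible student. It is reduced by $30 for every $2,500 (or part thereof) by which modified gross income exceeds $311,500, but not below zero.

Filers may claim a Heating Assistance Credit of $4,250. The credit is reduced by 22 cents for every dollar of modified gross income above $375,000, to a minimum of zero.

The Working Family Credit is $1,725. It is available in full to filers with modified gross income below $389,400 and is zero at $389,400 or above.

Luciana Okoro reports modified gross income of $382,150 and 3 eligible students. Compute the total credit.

Tuition Credit: base = 3 × $2,250 = $6,750. income exceeds $311,500 by $70,650, which is 29 full-or-partial $2,500 increments; reduction = 29 × $30 = $870, leaving $5,880.
Heating Assistance Credit: 22% of the $7,150 excess over $375,000 is $1,573; credit = $4,250 − $1,573 = $2,677.
Working Family Credit: $382,150 is below the $389,400 cutoff, so the full $1,725 applies.
Total: $5,880 + $2,677 + $1,725 = $10,282.

$10,282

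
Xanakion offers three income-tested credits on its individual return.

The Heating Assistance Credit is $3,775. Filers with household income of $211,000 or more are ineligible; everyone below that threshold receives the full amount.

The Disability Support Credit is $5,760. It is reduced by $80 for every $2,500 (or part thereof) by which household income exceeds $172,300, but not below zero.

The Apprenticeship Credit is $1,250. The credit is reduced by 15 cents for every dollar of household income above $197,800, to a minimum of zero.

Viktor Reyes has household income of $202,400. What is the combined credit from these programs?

Heating Assistance Credit: $202,400 is below the $211,000 cutoff, so the full $3,775 applies.
Disability Support Credit: income exceeds $172,300 by $30,100, which is 13 full-or-partial $2,500 increments; reduction = 13 × $80 = $1,040, leaving $4,720.
Apprenticeship Credit: 15% of the $4,600 excess over $197,800 is $690; credit = $1,250 − $690 = $560.
Total: $3,775 + $4,720 + $560 = $9,055.

$9,055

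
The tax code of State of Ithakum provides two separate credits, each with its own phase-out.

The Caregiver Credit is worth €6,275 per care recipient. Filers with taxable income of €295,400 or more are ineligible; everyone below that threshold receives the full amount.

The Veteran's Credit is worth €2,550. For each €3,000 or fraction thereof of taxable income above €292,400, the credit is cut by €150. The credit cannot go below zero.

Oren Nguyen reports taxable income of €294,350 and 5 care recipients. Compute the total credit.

Caregiver Credit: base = 5 × €6,275 = €31,375. €294,350 is below the €295,400 cutoff, so the full €31,375 applies.
Veteran's Credit: income exceeds €292,400 by €1,950, which is 1 full-or-partial €3,000 increment; reduction = 1 × €150 = €150, leaving €2,400.
Total: €31,375 + €2,400 = €33,775.

€33,775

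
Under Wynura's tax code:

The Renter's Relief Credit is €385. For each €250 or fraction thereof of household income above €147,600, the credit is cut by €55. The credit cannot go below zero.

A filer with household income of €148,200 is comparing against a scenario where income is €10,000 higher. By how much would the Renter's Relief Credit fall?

€220

At €148,200 — income exceeds €147,600 by €600, which is 3 full-or-partial €250 increments; reduction = 3 × €55 = €165, leaving €220.
At €158,200 — income exceeds €147,600 by €10,600 → 43 increments × €55 = €2,365 ≥ base, so the credit is €0.
Lost: €220 − €0 = €220.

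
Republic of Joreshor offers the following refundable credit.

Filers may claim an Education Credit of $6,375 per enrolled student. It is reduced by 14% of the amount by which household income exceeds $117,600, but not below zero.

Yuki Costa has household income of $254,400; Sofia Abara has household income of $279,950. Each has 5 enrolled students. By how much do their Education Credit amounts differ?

$3,577

Yuki ($254,400): Education Credit: base = 5 × $6,375 = $31,875. 14% of the $136,800 excess over $117,600 is $19,152; credit = $31,875 − $19,152 = $12,723.
Sofia ($279,950): Education Credit: base = 5 × $6,375 = $31,875. 14% of the $162,350 excess over $117,600 is $22,729; credit = $31,875 − $22,729 = $9,146.
Difference: |$12,723 − $9,146| = $3,577.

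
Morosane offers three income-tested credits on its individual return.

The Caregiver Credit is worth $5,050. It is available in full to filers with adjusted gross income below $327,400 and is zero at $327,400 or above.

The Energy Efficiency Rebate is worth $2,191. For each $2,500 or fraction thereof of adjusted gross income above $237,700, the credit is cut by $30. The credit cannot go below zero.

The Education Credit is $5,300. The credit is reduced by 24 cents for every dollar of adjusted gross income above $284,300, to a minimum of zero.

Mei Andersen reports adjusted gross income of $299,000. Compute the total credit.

Caregiver Credit: $299,000 is below the $327,400 cutoff, so the full $5,050 applies.
Energy Efficiency Rebate: income exceeds $237,700 by $61,300, which is 25 full-or-partial $2,500 increments; reduction = 25 × $30 = $750, leaving $1,441.
Education Credit: 24% of the $14,700 excess over $284,300 is $3,528; credit = $5,300 − $3,528 = $1,772.
Total: $5,050 + $1,441 + $1,772 = $8,263.

$8,263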